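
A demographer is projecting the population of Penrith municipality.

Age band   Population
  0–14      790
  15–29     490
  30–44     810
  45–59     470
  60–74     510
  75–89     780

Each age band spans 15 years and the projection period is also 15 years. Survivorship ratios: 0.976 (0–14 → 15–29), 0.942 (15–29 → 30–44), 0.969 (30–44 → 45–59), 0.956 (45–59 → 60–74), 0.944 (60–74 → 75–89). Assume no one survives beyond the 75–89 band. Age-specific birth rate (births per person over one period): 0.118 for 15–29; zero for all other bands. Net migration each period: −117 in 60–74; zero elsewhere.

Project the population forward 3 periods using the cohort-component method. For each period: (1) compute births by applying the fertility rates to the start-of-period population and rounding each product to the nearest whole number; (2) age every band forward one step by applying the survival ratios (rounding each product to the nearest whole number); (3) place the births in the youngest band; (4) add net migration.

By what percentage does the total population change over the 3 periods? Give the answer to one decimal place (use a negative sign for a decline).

Numbering the bands 1..6 from youngest to oldest:
Period 1:
Births: 490 × 0.118 = 58
Band 2: 790 × 0.976 = 771
Band 3: 490 × 0.942 = 462
Band 4: 810 × 0.969 = 785
Band 5: 470 × 0.956 = 449
Band 6: 510 × 0.944 = 481
Net migration: Band 5 − 117 → 332
Population now: 0–14=58, 15–29=771, 30–44=462, 45–59=785, 60–74=332, 75–89=481
Period 2:
Births: 771 × 0.118 = 91
Band 2: 58 × 0.976 = 57
Band 3: 771 × 0.942 = 726
Band 4: 462 × 0.969 = 448
Band 5: 785 × 0.956 = 750
Band 6: 332 × 0.944 = 313
Net migration: Band 5 − 117 → 633
Population now: 0–14=91, 15–29=57, 30–44=726, 45–59=448, 60–74=633, 75–89=313
Period 3:
Births: 57 × 0.118 = 7
Band 2: 91 × 0.976 = 89
Band 3: 57 × 0.942 = 54
Band 4: 726 × 0.969 = 703
Band 5: 448 × 0.956 = 428
Band 6: 633 × 0.944 = 598
Net migration: Band 5 − 117 → 311
Population now: 0–14=7, 15–29=89, 30–44=54, 45–59=703, 60–74=311, 75–89=598
Total: 3850 → 1762; change = -2088; percentage change = -54.2%

-54.2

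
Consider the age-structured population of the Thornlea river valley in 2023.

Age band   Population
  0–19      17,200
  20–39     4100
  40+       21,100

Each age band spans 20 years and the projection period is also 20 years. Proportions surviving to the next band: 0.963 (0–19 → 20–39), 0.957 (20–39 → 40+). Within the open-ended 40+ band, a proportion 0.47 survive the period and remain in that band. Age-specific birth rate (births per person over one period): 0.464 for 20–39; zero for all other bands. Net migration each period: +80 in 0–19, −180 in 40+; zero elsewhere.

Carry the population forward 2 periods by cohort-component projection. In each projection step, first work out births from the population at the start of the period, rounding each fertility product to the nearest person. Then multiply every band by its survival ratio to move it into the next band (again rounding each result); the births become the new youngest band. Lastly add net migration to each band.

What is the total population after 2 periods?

31768

After projecting period 1:
Births: 4100 × 0.464 = 1902
20–39: 17200 × 0.963 = 16564
40+: 4100 × 0.957 + 21100 × 0.47 = 3924 + 9917 = 13841
Net migration: 0–19 + 80 → 1982; 40+ − 180 → 13661
→ [1982, 16564, 13661]
After projecting period 2:
Births: 16564 × 0.464 = 7686
20–39: 1982 × 0.963 = 1909
40+: 16564 × 0.957 + 13661 × 0.47 = 15852 + 6421 = 22273
Net migration: 0–19 + 80 → 7766; 40+ − 180 → 22093
→ [7766, 1909, 22093]
Total after period 2: 7766 + 1909 + 22093 = 31768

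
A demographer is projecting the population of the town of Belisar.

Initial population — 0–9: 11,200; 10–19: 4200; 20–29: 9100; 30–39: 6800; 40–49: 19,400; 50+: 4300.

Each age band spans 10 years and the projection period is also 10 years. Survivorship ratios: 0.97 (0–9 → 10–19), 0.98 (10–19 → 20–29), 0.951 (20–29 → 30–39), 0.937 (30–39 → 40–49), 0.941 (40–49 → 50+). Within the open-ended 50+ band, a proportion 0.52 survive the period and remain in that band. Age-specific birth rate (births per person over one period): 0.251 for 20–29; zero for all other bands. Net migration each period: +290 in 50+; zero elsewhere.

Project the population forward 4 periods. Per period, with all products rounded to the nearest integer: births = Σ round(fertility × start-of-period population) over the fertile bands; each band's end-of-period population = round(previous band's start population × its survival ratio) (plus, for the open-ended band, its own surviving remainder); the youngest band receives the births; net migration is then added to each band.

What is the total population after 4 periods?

— Period 1 —
Births: 9100 × 0.251 = 2284
10–19: 11200 × 0.97 = 10864
20–29: 4200 × 0.98 = 4116
30–39: 9100 × 0.951 = 8654
40–49: 6800 × 0.937 = 6372
50+: 19400 × 0.941 + 4300 × 0.52 = 18255 + 2236 = 20491
Net migration: 50+ + 290 → 20781
Population now: 0–9=2284, 10–19=10864, 20–29=4116, 30–39=8654, 40–49=6372, 50+=20781
— Period 2 —
Births: 4116 × 0.251 = 1033
10–19: 2284 × 0.97 = 2215
20–29: 10864 × 0.98 = 10647
30–39: 4116 × 0.951 = 3914
40–49: 8654 × 0.937 = 8109
50+: 6372 × 0.941 + 20781 × 0.52 = 5996 + 10806 = 16802
Net migration: 50+ + 290 → 17092
Population now: 0–9=1033, 10–19=2215, 20–29=10647, 30–39=3914, 40–49=8109, 50+=17092
— Period 3 —
Births: 10647 × 0.251 = 2672
10–19: 1033 × 0.97 = 1002
20–29: 2215 × 0.98 = 2171
30–39: 10647 × 0.951 = 10125
40–49: 3914 × 0.937 = 3667
50+: 8109 × 0.941 + 17092 × 0.52 = 7631 + 8888 = 16519
Net migration: 50+ + 290 → 16809
Population now: 0–9=2672, 10–19=1002, 20–29=2171, 30–39=10125, 40–49=3667, 50+=16809
— Period 4 —
Births: 2171 × 0.251 = 545
10–19: 2672 × 0.97 = 2592
20–29: 1002 × 0.98 = 982
30–39: 2171 × 0.951 = 2065
40–49: 10125 × 0.937 = 9487
50+: 3667 × 0.941 + 16809 × 0.52 = 3451 + 8741 = 12192
Net migration: 50+ + 290 → 12482
Population now: 0–9=545, 10–19=2592, 20–29=982, 30–39=2065, 40–49=9487, 50+=12482
Total after period 4: 545 + 2592 + 982 + 2065 + 9487 + 12482 = 28153

28153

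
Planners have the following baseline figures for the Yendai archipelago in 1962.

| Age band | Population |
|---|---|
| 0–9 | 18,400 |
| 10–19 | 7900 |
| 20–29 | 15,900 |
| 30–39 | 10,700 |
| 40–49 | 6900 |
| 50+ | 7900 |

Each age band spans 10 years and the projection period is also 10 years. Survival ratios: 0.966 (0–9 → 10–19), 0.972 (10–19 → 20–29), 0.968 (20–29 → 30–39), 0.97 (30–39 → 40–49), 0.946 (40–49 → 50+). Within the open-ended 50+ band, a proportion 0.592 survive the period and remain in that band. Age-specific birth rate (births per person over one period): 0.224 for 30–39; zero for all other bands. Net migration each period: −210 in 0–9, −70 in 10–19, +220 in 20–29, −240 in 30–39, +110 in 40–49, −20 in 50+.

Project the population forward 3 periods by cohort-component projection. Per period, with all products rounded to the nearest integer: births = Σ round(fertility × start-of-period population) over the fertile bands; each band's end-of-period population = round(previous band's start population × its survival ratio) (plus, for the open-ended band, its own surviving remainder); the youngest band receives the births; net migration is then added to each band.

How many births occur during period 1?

Let band 1 be 0–9 through band 6 = 50+.
After projecting period 1:
Births: 10700 × 0.224 = 2397
Band 2: 18400 × 0.966 = 17774
Band 3: 7900 × 0.972 = 7679
Band 4: 15900 × 0.968 = 15391
Band 5: 10700 × 0.97 = 10379
Band 6: 6900 × 0.946 + 7900 × 0.592 = 6527 + 4677 = 11204
Net migration: Band 1 − 210 → 2187; Band 2 − 70 → 17704; Band 3 + 220 → 7899; Band 4 − 240 → 15151; Band 5 + 110 → 10489; Band 6 − 20 → 11184
Giving 2187 / 17704 / 7899 / 15151 / 10489 / 11184.

2397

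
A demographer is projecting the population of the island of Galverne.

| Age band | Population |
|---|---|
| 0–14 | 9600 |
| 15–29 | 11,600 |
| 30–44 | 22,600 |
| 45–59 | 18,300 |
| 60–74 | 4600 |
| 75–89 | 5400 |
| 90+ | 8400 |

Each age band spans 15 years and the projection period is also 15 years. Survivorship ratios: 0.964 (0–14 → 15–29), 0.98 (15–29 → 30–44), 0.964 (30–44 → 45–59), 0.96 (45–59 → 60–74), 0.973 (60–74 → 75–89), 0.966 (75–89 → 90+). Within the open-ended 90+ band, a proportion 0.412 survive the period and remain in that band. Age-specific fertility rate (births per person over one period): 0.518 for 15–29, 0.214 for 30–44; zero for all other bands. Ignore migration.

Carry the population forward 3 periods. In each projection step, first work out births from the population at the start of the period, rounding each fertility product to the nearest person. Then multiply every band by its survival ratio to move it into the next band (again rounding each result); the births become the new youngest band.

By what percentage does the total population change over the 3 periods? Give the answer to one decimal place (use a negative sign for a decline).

4.3

Period 1:
Births: 11600 * 0.518 = 6009 ; 22600 * 0.214 = 4836 → 10845
15–29: 9600 * 0.964 = 9254
30–44: 11600 * 0.98 = 11368
45–59: 22600 * 0.964 = 21786
60–74: 18300 * 0.96 = 17568
75–89: 4600 * 0.973 = 4476
90+: 5400 * 0.966 + 8400 * 0.412 = 5216 + 3461 = 8677
Giving 10845 / 9254 / 11368 / 21786 / 17568 / 4476 / 8677.
Period 2:
Births: 9254 * 0.518 = 4794 ; 11368 * 0.214 = 2433 → 7227
15–29: 10845 * 0.964 = 10455
30–44: 9254 * 0.98 = 9069
45–59: 11368 * 0.964 = 10959
60–74: 21786 * 0.96 = 20915
75–89: 17568 * 0.973 = 17094
90+: 4476 * 0.966 + 8677 * 0.412 = 4324 + 3575 = 7899
Giving 7227 / 10455 / 9069 / 10959 / 20915 / 17094 / 7899.
Period 3:
Births: 10455 * 0.518 = 5416 ; 9069 * 0.214 = 1941 → 7357
15–29: 7227 * 0.964 = 6967
30–44: 10455 * 0.98 = 10246
45–59: 9069 * 0.964 = 8743
60–74: 10959 * 0.96 = 10521
75–89: 20915 * 0.973 = 20350
90+: 17094 * 0.966 + 7899 * 0.412 = 16513 + 3254 = 19767
Giving 7357 / 6967 / 10246 / 8743 / 10521 / 20350 / 19767.
Total: 80500 → 83951; change = 3451; percentage change = 4.3%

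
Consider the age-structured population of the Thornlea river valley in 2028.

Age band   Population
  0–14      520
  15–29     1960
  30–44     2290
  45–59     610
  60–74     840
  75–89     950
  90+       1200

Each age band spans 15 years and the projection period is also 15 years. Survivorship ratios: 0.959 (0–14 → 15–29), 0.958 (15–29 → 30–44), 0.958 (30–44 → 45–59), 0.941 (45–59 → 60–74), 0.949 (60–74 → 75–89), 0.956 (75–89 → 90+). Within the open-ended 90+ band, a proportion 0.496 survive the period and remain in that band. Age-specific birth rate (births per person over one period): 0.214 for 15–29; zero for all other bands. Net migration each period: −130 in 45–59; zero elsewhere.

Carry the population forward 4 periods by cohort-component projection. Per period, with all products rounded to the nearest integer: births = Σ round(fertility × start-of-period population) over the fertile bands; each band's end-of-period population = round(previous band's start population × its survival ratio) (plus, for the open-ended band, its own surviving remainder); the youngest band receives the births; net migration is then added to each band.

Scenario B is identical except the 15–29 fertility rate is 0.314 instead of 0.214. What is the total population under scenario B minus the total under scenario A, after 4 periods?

338

(Groups numbered youngest = 1 to oldest = 7.)
— Period 1 —
Births: 1960 × 0.214 = 419
Group 2: 520 × 0.959 = 499
Group 3: 1960 × 0.958 = 1878
Group 4: 2290 × 0.958 = 2194
Group 5: 610 × 0.941 = 574
Group 6: 840 × 0.949 = 797
Group 7: 950 × 0.956 + 1200 × 0.496 = 908 + 595 = 1503
Net migration: Group 4 − 130 → 2064
End of period: [419, 499, 1878, 2064, 574, 797, 1503]
— Period 2 —
Births: 499 × 0.214 = 107
Group 2: 419 × 0.959 = 402
Group 3: 499 × 0.958 = 478
Group 4: 1878 × 0.958 = 1799
Group 5: 2064 × 0.941 = 1942
Group 6: 574 × 0.949 = 545
Group 7: 797 × 0.956 + 1503 × 0.496 = 762 + 745 = 1507
Net migration: Group 4 − 130 → 1669
End of period: [107, 402, 478, 1669, 1942, 545, 1507]
— Period 3 —
Births: 402 × 0.214 = 86
Group 2: 107 × 0.959 = 103
Group 3: 402 × 0.958 = 385
Group 4: 478 × 0.958 = 458
Group 5: 1669 × 0.941 = 1571
Group 6: 1942 × 0.949 = 1843
Group 7: 545 × 0.956 + 1507 × 0.496 = 521 + 747 = 1268
Net migration: Group 4 − 130 → 328
End of period: [86, 103, 385, 328, 1571, 1843, 1268]
— Period 4 —
Births: 103 × 0.214 = 22
Group 2: 86 × 0.959 = 82
Group 3: 103 × 0.958 = 99
Group 4: 385 × 0.958 = 369
Group 5: 328 × 0.941 = 309
Group 6: 1571 × 0.949 = 1491
Group 7: 1843 × 0.956 + 1268 × 0.496 = 1762 + 629 = 2391
Net migration: Group 4 − 130 → 239
End of period: [22, 82, 99, 239, 309, 1491, 2391]
Scenario A total after 4 periods: 4633
Scenario B projection —
— Period 1 —
Births: 1960 × 0.314 = 615
Group 2: 520 × 0.959 = 499
Group 3: 1960 × 0.958 = 1878
Group 4: 2290 × 0.958 = 2194
Group 5: 610 × 0.941 = 574
Group 6: 840 × 0.949 = 797
Group 7: 950 × 0.956 + 1200 × 0.496 = 908 + 595 = 1503
Net migration: Group 4 − 130 → 2064
End of period: [615, 499, 1878, 2064, 574, 797, 1503]
— Period 2 —
Births: 499 × 0.314 = 157
Group 2: 615 × 0.959 = 590
Group 3: 499 × 0.958 = 478
Group 4: 1878 × 0.958 = 1799
Group 5: 2064 × 0.941 = 1942
Group 6: 574 × 0.949 = 545
Group 7: 797 × 0.956 + 1503 × 0.496 = 762 + 745 = 1507
Net migration: Group 4 − 130 → 1669
End of period: [157, 590, 478, 1669, 1942, 545, 1507]
— Period 3 —
Births: 590 × 0.314 = 185
Group 2: 157 × 0.959 = 151
Group 3: 590 × 0.958 = 565
Group 4: 478 × 0.958 = 458
Group 5: 1669 × 0.941 = 1571
Group 6: 1942 × 0.949 = 1843
Group 7: 545 × 0.956 + 1507 × 0.496 = 521 + 747 = 1268
Net migration: Group 4 − 130 → 328
End of period: [185, 151, 565, 328, 1571, 1843, 1268]
— Period 4 —
Births: 151 × 0.314 = 47
Group 2: 185 × 0.959 = 177
Group 3: 151 × 0.958 = 145
Group 4: 565 × 0.958 = 541
Group 5: 328 × 0.941 = 309
Group 6: 1571 × 0.949 = 1491
Group 7: 1843 × 0.956 + 1268 × 0.496 = 1762 + 629 = 2391
Net migration: Group 4 − 130 → 411
End of period: [47, 177, 145, 411, 309, 1491, 2391]
Scenario B total after 4 periods: 4971
Difference B − A = 4971 − 4633 = 338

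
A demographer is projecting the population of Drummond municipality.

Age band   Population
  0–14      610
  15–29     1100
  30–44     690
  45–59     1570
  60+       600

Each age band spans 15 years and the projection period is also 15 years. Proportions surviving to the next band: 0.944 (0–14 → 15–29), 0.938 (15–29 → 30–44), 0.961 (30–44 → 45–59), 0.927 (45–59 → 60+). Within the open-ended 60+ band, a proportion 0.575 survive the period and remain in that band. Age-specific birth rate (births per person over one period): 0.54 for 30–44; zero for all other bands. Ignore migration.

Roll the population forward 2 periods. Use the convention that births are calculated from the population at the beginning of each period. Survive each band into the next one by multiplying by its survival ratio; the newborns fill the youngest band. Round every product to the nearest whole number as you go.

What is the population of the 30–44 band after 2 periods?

Period 1:
Births: 690 × 0.54 = 373
15–29: 610 × 0.944 = 576
30–44: 1100 × 0.938 = 1032
45–59: 690 × 0.961 = 663
60+: 1570 × 0.927 + 600 × 0.575 = 1455 + 345 = 1800
End of period: [373, 576, 1032, 663, 1800]
Period 2:
Births: 1032 × 0.54 = 557
15–29: 373 × 0.944 = 352
30–44: 576 × 0.938 = 540
45–59: 1032 × 0.961 = 992
60+: 663 × 0.927 + 1800 × 0.575 = 615 + 1035 = 1650
End of period: [557, 352, 540, 992, 1650]

540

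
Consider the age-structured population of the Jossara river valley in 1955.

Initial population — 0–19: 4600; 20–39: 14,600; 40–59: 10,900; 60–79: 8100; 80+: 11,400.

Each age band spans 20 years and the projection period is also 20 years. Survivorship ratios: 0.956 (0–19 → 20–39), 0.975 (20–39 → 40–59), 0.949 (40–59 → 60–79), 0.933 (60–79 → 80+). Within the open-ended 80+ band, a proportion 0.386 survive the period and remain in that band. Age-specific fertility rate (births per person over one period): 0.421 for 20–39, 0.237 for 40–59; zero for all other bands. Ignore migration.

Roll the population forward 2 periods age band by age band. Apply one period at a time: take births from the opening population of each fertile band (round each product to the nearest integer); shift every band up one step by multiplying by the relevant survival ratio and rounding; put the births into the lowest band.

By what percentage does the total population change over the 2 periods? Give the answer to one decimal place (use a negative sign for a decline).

Numbering the groups 1..5 from youngest to oldest:
— Period 1 —
Births: 14600 * 0.421 = 6147  |  10900 * 0.237 = 2583 — total 8730
Group 2: 4600 * 0.956 = 4398
Group 3: 14600 * 0.975 = 14235
Group 4: 10900 * 0.949 = 10344
Group 5: 8100 * 0.933 + 11400 * 0.386 = 7557 + 4400 = 11957
End of period: [8730, 4398, 14235, 10344, 11957]
— Period 2 —
Births: 4398 * 0.421 = 1852  |  14235 * 0.237 = 3374 — total 5226
Group 2: 8730 * 0.956 = 8346
Group 3: 4398 * 0.975 = 4288
Group 4: 14235 * 0.949 = 13509
Group 5: 10344 * 0.933 + 11957 * 0.386 = 9651 + 4615 = 14266
End of period: [5226, 8346, 4288, 13509, 14266]
Total: 49600 → 45635; change = -3965; percentage change = -8.0%

-8.0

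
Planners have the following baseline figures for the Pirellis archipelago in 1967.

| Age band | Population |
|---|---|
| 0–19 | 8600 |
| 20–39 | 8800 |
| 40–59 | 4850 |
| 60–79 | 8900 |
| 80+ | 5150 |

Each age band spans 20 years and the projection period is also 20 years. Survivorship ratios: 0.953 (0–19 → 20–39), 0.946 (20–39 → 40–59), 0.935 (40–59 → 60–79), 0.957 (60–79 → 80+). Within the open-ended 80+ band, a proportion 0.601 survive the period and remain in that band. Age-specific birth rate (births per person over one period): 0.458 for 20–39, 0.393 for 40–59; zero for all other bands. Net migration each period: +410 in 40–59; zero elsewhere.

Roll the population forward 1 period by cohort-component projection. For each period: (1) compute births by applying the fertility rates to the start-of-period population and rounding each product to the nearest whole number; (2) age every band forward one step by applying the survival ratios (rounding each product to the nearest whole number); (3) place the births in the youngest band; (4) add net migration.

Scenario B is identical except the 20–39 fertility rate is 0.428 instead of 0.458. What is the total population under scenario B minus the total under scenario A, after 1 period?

Call the bands 1 to 5, youngest first.
Period 1.
Births: 8800 × 0.458 = 4030, 4850 × 0.393 = 1906 → total 5936
Band 2: 8600 × 0.953 = 8196
Band 3: 8800 × 0.946 = 8325
Band 4: 4850 × 0.935 = 4535
Band 5: 8900 × 0.957 + 5150 × 0.601 = 8517 + 3095 = 11612
Net migration: Band 3 + 410 → 8735
Population now: 0–19=5936, 20–39=8196, 40–59=8735, 60–79=4535, 80+=11612
Scenario A total after 1 period: 39014
Scenario B projection —
Period 1.
Births: 8800 × 0.428 = 3766, 4850 × 0.393 = 1906 → total 5672
Band 2: 8600 × 0.953 = 8196
Band 3: 8800 × 0.946 = 8325
Band 4: 4850 × 0.935 = 4535
Band 5: 8900 × 0.957 + 5150 × 0.601 = 8517 + 3095 = 11612
Net migration: Band 3 + 410 → 8735
Population now: 0–19=5672, 20–39=8196, 40–59=8735, 60–79=4535, 80+=11612
Scenario B total after 1 period: 38750
Difference B − A = 38750 − 39014 = -264

-264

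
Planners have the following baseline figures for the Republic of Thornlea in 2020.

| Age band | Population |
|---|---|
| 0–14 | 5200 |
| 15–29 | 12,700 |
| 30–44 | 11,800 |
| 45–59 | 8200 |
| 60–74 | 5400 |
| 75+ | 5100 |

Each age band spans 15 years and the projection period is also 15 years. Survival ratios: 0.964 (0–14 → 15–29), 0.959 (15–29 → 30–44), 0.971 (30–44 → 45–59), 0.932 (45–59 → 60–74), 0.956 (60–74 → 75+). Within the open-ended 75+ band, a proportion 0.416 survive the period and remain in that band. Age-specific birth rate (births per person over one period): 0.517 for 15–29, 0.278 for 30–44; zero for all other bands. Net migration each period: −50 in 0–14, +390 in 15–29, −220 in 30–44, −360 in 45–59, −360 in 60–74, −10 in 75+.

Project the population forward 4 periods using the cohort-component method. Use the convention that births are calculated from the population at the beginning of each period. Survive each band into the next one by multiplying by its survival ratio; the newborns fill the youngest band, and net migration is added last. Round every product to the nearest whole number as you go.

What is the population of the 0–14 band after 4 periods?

Period 1:
Births: 12700 × 0.517 = 6566 ; 11800 × 0.278 = 3280 → total 9846
15–29: 5200 × 0.964 = 5013
30–44: 12700 × 0.959 = 12179
45–59: 11800 × 0.971 = 11458
60–74: 8200 × 0.932 = 7642
75+: 5400 × 0.956 + 5100 × 0.416 = 5162 + 2122 = 7284
Net migration: 0–14 − 50 → 9796; 15–29 + 390 → 5403; 30–44 − 220 → 11959; 45–59 − 360 → 11098; 60–74 − 360 → 7282; 75+ − 10 → 7274
Population now: 0–14=9796, 15–29=5403, 30–44=11959, 45–59=11098, 60–74=7282, 75+=7274
Period 2:
Births: 5403 × 0.517 = 2793 ; 11959 × 0.278 = 3325 → total 6118
15–29: 9796 × 0.964 = 9443
30–44: 5403 × 0.959 = 5181
45–59: 11959 × 0.971 = 11612
60–74: 11098 × 0.932 = 10343
75+: 7282 × 0.956 + 7274 × 0.416 = 6962 + 3026 = 9988
Net migration: 0–14 − 50 → 6068; 15–29 + 390 → 9833; 30–44 − 220 → 4961; 45–59 − 360 → 11252; 60–74 − 360 → 9983; 75+ − 10 → 9978
Population now: 0–14=6068, 15–29=9833, 30–44=4961, 45–59=11252, 60–74=9983, 75+=9978
Period 3:
Births: 9833 × 0.517 = 5084 ; 4961 × 0.278 = 1379 → total 6463
15–29: 6068 × 0.964 = 5850
30–44: 9833 × 0.959 = 9430
45–59: 4961 × 0.971 = 4817
60–74: 11252 × 0.932 = 10487
75+: 9983 × 0.956 + 9978 × 0.416 = 9544 + 4151 = 13695
Net migration: 0–14 − 50 → 6413; 15–29 + 390 → 6240; 30–44 − 220 → 9210; 45–59 − 360 → 4457; 60–74 − 360 → 10127; 75+ − 10 → 13685
Population now: 0–14=6413, 15–29=6240, 30–44=9210, 45–59=4457, 60–74=10127, 75+=13685
Period 4:
Births: 6240 × 0.517 = 3226 ; 9210 × 0.278 = 2560 → total 5786
15–29: 6413 × 0.964 = 6182
30–44: 6240 × 0.959 = 5984
45–59: 9210 × 0.971 = 8943
60–74: 4457 × 0.932 = 4154
75+: 10127 × 0.956 + 13685 × 0.416 = 9681 + 5693 = 15374
Net migration: 0–14 − 50 → 5736; 15–29 + 390 → 6572; 30–44 − 220 → 5764; 45–59 − 360 → 8583; 60–74 − 360 → 3794; 75+ − 10 → 15364
Population now: 0–14=5736, 15–29=6572, 30–44=5764, 45–59=8583, 60–74=3794, 75+=15364

5736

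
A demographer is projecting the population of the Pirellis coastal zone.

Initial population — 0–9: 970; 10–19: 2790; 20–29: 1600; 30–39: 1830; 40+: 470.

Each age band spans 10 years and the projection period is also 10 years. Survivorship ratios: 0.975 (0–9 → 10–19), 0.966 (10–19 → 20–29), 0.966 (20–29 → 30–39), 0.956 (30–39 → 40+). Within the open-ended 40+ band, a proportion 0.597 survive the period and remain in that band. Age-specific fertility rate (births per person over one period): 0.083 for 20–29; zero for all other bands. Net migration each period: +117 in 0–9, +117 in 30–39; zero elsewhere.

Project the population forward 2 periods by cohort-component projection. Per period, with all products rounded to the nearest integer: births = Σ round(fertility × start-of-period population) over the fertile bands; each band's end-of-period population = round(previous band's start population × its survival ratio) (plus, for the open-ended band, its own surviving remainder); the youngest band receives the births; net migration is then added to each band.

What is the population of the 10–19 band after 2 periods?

244

(Bands numbered youngest = 1 to oldest = 5.)
After projecting period 1:
Births: 1600 * 0.083 = 133
Band 2: 970 * 0.975 = 946
Band 3: 2790 * 0.966 = 2695
Band 4: 1600 * 0.966 = 1546
Band 5: 1830 * 0.956 + 470 * 0.597 = 1749 + 281 = 2030
Net migration: Band 1 + 117 → 250; Band 4 + 117 → 1663
→ [250, 946, 2695, 1663, 2030]
After projecting period 2:
Births: 2695 * 0.083 = 224
Band 2: 250 * 0.975 = 244
Band 3: 946 * 0.966 = 914
Band 4: 2695 * 0.966 = 2603
Band 5: 1663 * 0.956 + 2030 * 0.597 = 1590 + 1212 = 2802
Net migration: Band 1 + 117 → 341; Band 4 + 117 → 2720
→ [341, 244, 914, 2720, 2802]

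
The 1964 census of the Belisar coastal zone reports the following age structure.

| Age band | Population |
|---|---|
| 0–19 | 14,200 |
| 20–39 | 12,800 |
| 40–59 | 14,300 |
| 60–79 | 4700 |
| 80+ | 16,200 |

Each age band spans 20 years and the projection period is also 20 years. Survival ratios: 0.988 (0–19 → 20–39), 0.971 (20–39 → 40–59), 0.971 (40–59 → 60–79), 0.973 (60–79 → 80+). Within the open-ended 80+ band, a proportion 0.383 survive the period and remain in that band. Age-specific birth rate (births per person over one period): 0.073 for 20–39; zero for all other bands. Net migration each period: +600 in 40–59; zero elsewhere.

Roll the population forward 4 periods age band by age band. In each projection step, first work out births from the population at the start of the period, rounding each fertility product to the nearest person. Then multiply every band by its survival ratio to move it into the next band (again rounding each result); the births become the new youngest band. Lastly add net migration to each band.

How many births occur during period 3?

After projecting period 1:
Births: 12800 × 0.073 = 934
20–39: 14200 × 0.988 = 14030
40–59: 12800 × 0.971 = 12429
60–79: 14300 × 0.971 = 13885
80+: 4700 × 0.973 + 16200 × 0.383 = 4573 + 6205 = 10778
Net migration: 40–59 + 600 → 13029
Giving 934 / 14030 / 13029 / 13885 / 10778.
After projecting period 2:
Births: 14030 × 0.073 = 1024
20–39: 934 × 0.988 = 923
40–59: 14030 × 0.971 = 13623
60–79: 13029 × 0.971 = 12651
80+: 13885 × 0.973 + 10778 × 0.383 = 13510 + 4128 = 17638
Net migration: 40–59 + 600 → 14223
Giving 1024 / 923 / 14223 / 12651 / 17638.
After projecting period 3:
Births: 923 × 0.073 = 67
20–39: 1024 × 0.988 = 1012
40–59: 923 × 0.971 = 896
60–79: 14223 × 0.971 = 13811
80+: 12651 × 0.973 + 17638 × 0.383 = 12309 + 6755 = 19064
Net migration: 40–59 + 600 → 1496
Giving 67 / 1012 / 1496 / 13811 / 19064.

67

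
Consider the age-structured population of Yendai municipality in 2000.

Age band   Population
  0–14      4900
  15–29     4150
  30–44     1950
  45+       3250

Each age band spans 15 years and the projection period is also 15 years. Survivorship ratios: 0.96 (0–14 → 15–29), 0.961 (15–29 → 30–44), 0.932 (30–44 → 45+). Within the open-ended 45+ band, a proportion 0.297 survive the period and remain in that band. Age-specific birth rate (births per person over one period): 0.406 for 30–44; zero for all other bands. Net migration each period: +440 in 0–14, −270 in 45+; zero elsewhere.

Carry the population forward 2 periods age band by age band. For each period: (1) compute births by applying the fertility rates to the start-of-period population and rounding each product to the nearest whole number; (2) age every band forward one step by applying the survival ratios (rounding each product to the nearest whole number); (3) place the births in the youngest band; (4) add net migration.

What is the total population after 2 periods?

11956

Period 1:
Births: 1950 × 0.406 = 792
15–29: 4900 × 0.96 = 4704
30–44: 4150 × 0.961 = 3988
45+: 1950 × 0.932 + 3250 × 0.297 = 1817 + 965 = 2782
Net migration: 0–14 + 440 → 1232; 45+ − 270 → 2512
Giving 1232 / 4704 / 3988 / 2512.
Period 2:
Births: 3988 × 0.406 = 1619
15–29: 1232 × 0.96 = 1183
30–44: 4704 × 0.961 = 4521
45+: 3988 × 0.932 + 2512 × 0.297 = 3717 + 746 = 4463
Net migration: 0–14 + 440 → 2059; 45+ − 270 → 4193
Giving 2059 / 1183 / 4521 / 4193.
Total after period 2: 2059 + 1183 + 4521 + 4193 = 11956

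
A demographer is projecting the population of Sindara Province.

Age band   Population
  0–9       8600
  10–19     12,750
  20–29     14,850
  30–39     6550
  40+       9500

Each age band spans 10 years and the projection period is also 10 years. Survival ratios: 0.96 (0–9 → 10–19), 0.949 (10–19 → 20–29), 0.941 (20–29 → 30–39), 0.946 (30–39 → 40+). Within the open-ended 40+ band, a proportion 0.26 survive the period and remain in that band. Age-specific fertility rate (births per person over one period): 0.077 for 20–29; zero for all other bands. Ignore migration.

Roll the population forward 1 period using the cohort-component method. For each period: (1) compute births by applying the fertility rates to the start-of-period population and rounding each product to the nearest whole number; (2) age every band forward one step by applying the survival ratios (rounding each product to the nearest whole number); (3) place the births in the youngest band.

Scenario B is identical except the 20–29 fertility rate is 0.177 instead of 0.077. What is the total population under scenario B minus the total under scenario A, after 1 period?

Period 1:
Births: 14850 × 0.077 = 1143
10–19: 8600 × 0.96 = 8256
20–29: 12750 × 0.949 = 12100
30–39: 14850 × 0.941 = 13974
40+: 6550 × 0.946 + 9500 × 0.26 = 6196 + 2470 = 8666
Population now: 0–9=1143, 10–19=8256, 20–29=12100, 30–39=13974, 40+=8666
Scenario A total after 1 period: 44139
Scenario B projection —
Period 1:
Births: 14850 × 0.177 = 2628
10–19: 8600 × 0.96 = 8256
20–29: 12750 × 0.949 = 12100
30–39: 14850 × 0.941 = 13974
40+: 6550 × 0.946 + 9500 × 0.26 = 6196 + 2470 = 8666
Population now: 0–9=2628, 10–19=8256, 20–29=12100, 30–39=13974, 40+=8666
Scenario B total after 1 period: 45624
Difference B − A = 45624 − 44139 = 1485

1485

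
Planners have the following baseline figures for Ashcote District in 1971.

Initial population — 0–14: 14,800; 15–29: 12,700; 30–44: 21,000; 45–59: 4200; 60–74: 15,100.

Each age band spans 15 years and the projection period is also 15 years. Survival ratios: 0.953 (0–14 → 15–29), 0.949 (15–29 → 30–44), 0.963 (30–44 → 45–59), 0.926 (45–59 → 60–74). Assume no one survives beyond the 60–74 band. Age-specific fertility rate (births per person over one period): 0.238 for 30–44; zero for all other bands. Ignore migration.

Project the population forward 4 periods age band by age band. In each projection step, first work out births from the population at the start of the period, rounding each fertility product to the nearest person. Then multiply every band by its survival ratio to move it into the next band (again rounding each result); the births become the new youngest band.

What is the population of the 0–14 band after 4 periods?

1076

Numbering the groups 1..5 from youngest to oldest:
[period 1]
Births: 21000 × 0.238 = 4998
Group 2: 14800 × 0.953 = 14104
Group 3: 12700 × 0.949 = 12052
Group 4: 21000 × 0.963 = 20223
Group 5: 4200 × 0.926 = 3889
Giving 4998 / 14104 / 12052 / 20223 / 3889.
[period 2]
Births: 12052 × 0.238 = 2868
Group 2: 4998 × 0.953 = 4763
Group 3: 14104 × 0.949 = 13385
Group 4: 12052 × 0.963 = 11606
Group 5: 20223 × 0.926 = 18726
Giving 2868 / 4763 / 13385 / 11606 / 18726.
[period 3]
Births: 13385 × 0.238 = 3186
Group 2: 2868 × 0.953 = 2733
Group 3: 4763 × 0.949 = 4520
Group 4: 13385 × 0.963 = 12890
Group 5: 11606 × 0.926 = 10747
Giving 3186 / 2733 / 4520 / 12890 / 10747.
[period 4]
Births: 4520 × 0.238 = 1076
Group 2: 3186 × 0.953 = 3036
Group 3: 2733 × 0.949 = 2594
Group 4: 4520 × 0.963 = 4353
Group 5: 12890 × 0.926 = 11936
Giving 1076 / 3036 / 2594 / 4353 / 11936.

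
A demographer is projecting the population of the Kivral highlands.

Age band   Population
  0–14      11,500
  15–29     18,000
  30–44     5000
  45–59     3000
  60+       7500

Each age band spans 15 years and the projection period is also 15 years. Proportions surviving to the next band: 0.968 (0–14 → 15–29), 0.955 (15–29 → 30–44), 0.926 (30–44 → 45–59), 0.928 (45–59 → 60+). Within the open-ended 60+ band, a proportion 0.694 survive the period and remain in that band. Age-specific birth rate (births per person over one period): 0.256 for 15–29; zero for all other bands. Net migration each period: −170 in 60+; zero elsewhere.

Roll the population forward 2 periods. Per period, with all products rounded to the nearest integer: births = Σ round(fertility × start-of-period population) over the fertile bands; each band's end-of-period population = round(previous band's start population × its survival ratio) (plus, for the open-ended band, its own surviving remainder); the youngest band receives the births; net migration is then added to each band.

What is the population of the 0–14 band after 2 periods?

2850

Call the groups 1 to 5, youngest first.
— Period 1 —
Births: 18000 * 0.256 = 4608
Group 2: 11500 * 0.968 = 11132
Group 3: 18000 * 0.955 = 17190
Group 4: 5000 * 0.926 = 4630
Group 5: 3000 * 0.928 + 7500 * 0.694 = 2784 + 5205 = 7989
Net migration: Group 5 − 170 → 7819
End of period: [4608, 11132, 17190, 4630, 7819]
— Period 2 —
Births: 11132 * 0.256 = 2850
Group 2: 4608 * 0.968 = 4461
Group 3: 11132 * 0.955 = 10631
Group 4: 17190 * 0.926 = 15918
Group 5: 4630 * 0.928 + 7819 * 0.694 = 4297 + 5426 = 9723
Net migration: Group 5 − 170 → 9553
End of period: [2850, 4461, 10631, 15918, 9553]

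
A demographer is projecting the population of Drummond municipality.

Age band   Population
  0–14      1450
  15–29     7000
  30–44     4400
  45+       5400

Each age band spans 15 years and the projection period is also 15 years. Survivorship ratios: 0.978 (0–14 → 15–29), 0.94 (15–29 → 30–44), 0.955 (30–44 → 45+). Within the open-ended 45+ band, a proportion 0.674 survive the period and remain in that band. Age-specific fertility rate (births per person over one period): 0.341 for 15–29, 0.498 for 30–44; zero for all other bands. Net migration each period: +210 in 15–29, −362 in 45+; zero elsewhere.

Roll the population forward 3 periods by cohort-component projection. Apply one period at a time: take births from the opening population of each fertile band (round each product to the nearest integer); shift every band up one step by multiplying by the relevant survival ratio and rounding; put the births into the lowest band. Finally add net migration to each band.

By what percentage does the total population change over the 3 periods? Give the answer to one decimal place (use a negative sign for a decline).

5.3

Period 1:
Births: 7000 × 0.341 = 2387 ; 4400 × 0.498 = 2191 ⇒ total 4578
15–29: 1450 × 0.978 = 1418
30–44: 7000 × 0.94 = 6580
45+: 4400 × 0.955 + 5400 × 0.674 = 4202 + 3640 = 7842
Net migration: 15–29 + 210 → 1628; 45+ − 362 → 7480
→ [4578, 1628, 6580, 7480]
Period 2:
Births: 1628 × 0.341 = 555 ; 6580 × 0.498 = 3277 ⇒ total 3832
15–29: 4578 × 0.978 = 4477
30–44: 1628 × 0.94 = 1530
45+: 6580 × 0.955 + 7480 × 0.674 = 6284 + 5042 = 11326
Net migration: 15–29 + 210 → 4687; 45+ − 362 → 10964
→ [3832, 4687, 1530, 10964]
Period 3:
Births: 4687 × 0.341 = 1598 ; 1530 × 0.498 = 762 ⇒ total 2360
15–29: 3832 × 0.978 = 3748
30–44: 4687 × 0.94 = 4406
45+: 1530 × 0.955 + 10964 × 0.674 = 1461 + 7390 = 8851
Net migration: 15–29 + 210 → 3958; 45+ − 362 → 8489
→ [2360, 3958, 4406, 8489]
Total: 18250 → 19213; change = 963; percentage change = 5.3%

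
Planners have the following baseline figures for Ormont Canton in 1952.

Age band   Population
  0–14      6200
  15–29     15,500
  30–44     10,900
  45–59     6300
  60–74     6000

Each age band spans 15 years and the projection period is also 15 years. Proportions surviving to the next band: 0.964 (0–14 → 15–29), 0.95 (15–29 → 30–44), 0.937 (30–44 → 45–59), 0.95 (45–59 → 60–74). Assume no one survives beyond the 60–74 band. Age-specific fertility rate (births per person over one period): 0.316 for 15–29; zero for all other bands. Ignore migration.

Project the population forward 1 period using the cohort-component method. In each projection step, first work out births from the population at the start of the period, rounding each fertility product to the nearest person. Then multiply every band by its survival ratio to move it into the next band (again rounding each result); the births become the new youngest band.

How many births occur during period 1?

4898

After projecting period 1:
Births: 15500 × 0.316 = 4898
15–29: 6200 × 0.964 = 5977
30–44: 15500 × 0.95 = 14725
45–59: 10900 × 0.937 = 10213
60–74: 6300 × 0.95 = 5985
End of period: [4898, 5977, 14725, 10213, 5985]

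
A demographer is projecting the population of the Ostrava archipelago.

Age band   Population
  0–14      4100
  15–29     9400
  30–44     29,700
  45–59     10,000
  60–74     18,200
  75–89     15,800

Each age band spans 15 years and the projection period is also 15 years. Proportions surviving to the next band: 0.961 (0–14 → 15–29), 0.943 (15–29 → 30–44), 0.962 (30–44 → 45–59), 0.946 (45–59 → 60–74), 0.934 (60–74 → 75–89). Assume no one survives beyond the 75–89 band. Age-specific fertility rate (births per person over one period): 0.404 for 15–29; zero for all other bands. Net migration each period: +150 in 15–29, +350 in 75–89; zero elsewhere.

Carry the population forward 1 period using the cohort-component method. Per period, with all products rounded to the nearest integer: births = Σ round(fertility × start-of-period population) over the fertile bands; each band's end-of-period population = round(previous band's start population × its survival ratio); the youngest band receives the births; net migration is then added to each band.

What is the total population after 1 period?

72132

— Period 1 —
Births: 9400 × 0.404 = 3798
15–29: 4100 × 0.961 = 3940
30–44: 9400 × 0.943 = 8864
45–59: 29700 × 0.962 = 28571
60–74: 10000 × 0.946 = 9460
75–89: 18200 × 0.934 = 16999
Net migration: 15–29 + 150 → 4090; 75–89 + 350 → 17349
Giving 3798 / 4090 / 8864 / 28571 / 9460 / 17349.
Total after period 1: 3798 + 4090 + 8864 + 28571 + 9460 + 17349 = 72132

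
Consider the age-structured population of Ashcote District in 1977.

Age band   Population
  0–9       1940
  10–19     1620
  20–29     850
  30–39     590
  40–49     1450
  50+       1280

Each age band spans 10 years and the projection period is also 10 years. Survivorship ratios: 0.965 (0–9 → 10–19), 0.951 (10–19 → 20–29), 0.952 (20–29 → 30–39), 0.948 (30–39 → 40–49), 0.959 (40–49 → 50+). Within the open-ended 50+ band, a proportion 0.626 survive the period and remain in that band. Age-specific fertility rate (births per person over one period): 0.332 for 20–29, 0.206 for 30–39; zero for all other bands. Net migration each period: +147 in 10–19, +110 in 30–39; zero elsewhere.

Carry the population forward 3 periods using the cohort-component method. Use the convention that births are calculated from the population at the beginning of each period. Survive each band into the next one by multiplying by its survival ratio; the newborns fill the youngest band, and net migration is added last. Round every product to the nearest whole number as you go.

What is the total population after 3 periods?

Call the groups 1 to 6, youngest first.
— Period 1 —
Births: 850 × 0.332 = 282 ; 590 × 0.206 = 122 → total 404
Group 2: 1940 × 0.965 = 1872
Group 3: 1620 × 0.951 = 1541
Group 4: 850 × 0.952 = 809
Group 5: 590 × 0.948 = 559
Group 6: 1450 × 0.959 + 1280 × 0.626 = 1391 + 801 = 2192
Net migration: Group 2 + 147 → 2019; Group 4 + 110 → 919
→ [404, 2019, 1541, 919, 559, 2192]
— Period 2 —
Births: 1541 × 0.332 = 512 ; 919 × 0.206 = 189 → total 701
Group 2: 404 × 0.965 = 390
Group 3: 2019 × 0.951 = 1920
Group 4: 1541 × 0.952 = 1467
Group 5: 919 × 0.948 = 871
Group 6: 559 × 0.959 + 2192 × 0.626 = 536 + 1372 = 1908
Net migration: Group 2 + 147 → 537; Group 4 + 110 → 1577
→ [701, 537, 1920, 1577, 871, 1908]
— Period 3 —
Births: 1920 × 0.332 = 637 ; 1577 × 0.206 = 325 → total 962
Group 2: 701 × 0.965 = 676
Group 3: 537 × 0.951 = 511
Group 4: 1920 × 0.952 = 1828
Group 5: 1577 × 0.948 = 1495
Group 6: 871 × 0.959 + 1908 × 0.626 = 835 + 1194 = 2029
Net migration: Group 2 + 147 → 823; Group 4 + 110 → 1938
→ [962, 823, 511, 1938, 1495, 2029]
Total after period 3: 962 + 823 + 511 + 1938 + 1495 + 2029 = 7758

7758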